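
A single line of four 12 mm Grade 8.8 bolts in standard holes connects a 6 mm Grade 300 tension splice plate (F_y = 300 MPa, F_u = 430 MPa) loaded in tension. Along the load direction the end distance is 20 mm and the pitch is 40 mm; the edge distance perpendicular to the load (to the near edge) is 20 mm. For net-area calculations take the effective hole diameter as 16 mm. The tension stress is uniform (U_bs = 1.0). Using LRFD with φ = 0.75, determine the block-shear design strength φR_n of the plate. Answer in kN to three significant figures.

121 kN

Shear plane L_v = 20 + 3·40 = 140 mm; A_gv = 140 × 6 = 840 mm².
A_nv = (140 − 3.5·16) × 6 = 504 mm².
A_nt = (20 − 0.5·16) × 6 = 72 mm².
0.6 F_u A_nv = 130 kN; 0.6 F_y A_gv = 151.2 kN → shear rupture governs the shear term.
R_n = 130 + 1.0 × 430 × 72 / 1000 = 161 kN.
Design strength φR_n = 0.75 × 161 = 121 kN.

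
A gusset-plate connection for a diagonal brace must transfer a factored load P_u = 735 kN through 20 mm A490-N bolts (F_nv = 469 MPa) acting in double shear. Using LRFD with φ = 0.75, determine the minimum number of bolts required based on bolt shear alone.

4 bolts

A_b = π·20²/4 = 314.2 mm².
Per-bolt design strength φR_n = 0.75 × 469 × 314.2 × 2 / 1000 = 221 kN.
n ≥ 735 / 221 = 3.326 → use 4 bolts.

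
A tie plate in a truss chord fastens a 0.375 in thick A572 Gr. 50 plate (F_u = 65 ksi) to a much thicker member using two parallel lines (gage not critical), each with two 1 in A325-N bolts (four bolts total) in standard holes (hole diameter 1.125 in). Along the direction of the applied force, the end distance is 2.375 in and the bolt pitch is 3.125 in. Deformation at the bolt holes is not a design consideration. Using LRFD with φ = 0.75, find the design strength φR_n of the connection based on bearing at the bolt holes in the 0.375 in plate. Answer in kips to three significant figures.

Per bolt r_n = 1.5 l_c t F_u ≤ 3.0 d t F_u; upper limit = 3.0 × 1 × 0.375 × 65 = 73.12 kips.
Edge bolt: l_c = 2.375 − 1.125/2 = 1.812 in → 1.5 × 1.812 × 0.375 × 65 = 66.27 → r_n = 66.27 kips.
Interior bolts: l_c = 3.125 − 1.125 = 2 in → 1.5 × 2 × 0.375 × 65 = 73.12 → r_n = 73.12 kips.
R_n = 2 × 66.27 + 2 × 73.12 = 278.8 kips.
Design strength φR_n = 0.75 × 278.8 = 209 kips.

209 kips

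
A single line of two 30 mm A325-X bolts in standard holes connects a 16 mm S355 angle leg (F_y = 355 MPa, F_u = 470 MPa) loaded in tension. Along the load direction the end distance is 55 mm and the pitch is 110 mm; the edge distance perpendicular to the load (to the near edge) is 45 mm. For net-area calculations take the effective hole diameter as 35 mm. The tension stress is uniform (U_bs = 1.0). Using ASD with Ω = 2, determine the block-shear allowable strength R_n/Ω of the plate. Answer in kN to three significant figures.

Shear plane L_v = 55 + 1·110 = 165 mm; A_gv = 165 × 16 = 2640 mm².
A_nv = (165 − 1.5·35) × 16 = 1800 mm².
A_nt = (45 − 0.5·35) × 16 = 440 mm².
0.6 F_u A_nv = 507.6 kN; 0.6 F_y A_gv = 562.3 kN → shear rupture governs the shear term.
R_n = 507.6 + 1.0 × 470 × 440 / 1000 = 714.4 kN.
Allowable strength R_n/Ω = 714.4 / 2 = 357 kN.

357 kN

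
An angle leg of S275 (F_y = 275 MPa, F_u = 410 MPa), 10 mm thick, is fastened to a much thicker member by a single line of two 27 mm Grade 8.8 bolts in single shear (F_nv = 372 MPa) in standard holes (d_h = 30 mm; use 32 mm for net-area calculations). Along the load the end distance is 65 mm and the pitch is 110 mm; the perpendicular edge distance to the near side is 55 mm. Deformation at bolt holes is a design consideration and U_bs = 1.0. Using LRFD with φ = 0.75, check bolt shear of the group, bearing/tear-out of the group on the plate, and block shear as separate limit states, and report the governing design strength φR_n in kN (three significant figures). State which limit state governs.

319 kN (bolt shear governs)

Bolt shear: A_b = π·27²/4 = 572.6 mm²; R_n = 372 × 572.6 × 2 × 1 / 1000 = 426 kN → 0.75 × 426 = 319 kN.
Bearing: edge l_c = 50, r_n = 246 kN; interior l_c = 80, r_n = 265.7 kN; R_n = 246 + 1·265.7 = 511.7 kN → 384 kN.
Block shear: A_gv = 1750, A_nv = 1270, A_nt = 390 mm²; R_n = min(0.6F_uA_nv, 0.6F_yA_gv) + U_bs·F_u·A_nt = 448.7 kN → 336 kN.
Bolt shear governs: 319 kN.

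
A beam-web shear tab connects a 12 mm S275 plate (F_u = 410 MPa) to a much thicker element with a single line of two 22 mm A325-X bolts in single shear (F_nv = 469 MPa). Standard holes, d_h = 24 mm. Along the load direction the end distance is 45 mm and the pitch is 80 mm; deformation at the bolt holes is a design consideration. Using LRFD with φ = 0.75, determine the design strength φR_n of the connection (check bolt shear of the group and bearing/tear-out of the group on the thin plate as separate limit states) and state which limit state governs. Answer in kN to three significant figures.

267 kN (bolt shear governs)

Bolt shear: A_b = π·22²/4 = 380.1 mm²; R_n = 469 × 380.1 × 2 × 1 / 1000 = 356.6 kN → 0.75 × 356.6 = 267 kN.
Bearing (1.2 l_c t F_u ≤ 2.4 d t F_u): upper limit = 2.4·22·12·410 / 1000 = 259.8 kN.
  Edge l_c = 45 − 24/2 = 33 → r_n = 194.8 kN; interior l_c = 80 − 24 = 56 → r_n = 259.8 kN.
  R_n,bearing = 1·194.8 + 1·259.8 = 454.6 kN → 0.75 × 454.6 = 341 kN.
Bolt shear governs: 267 kN.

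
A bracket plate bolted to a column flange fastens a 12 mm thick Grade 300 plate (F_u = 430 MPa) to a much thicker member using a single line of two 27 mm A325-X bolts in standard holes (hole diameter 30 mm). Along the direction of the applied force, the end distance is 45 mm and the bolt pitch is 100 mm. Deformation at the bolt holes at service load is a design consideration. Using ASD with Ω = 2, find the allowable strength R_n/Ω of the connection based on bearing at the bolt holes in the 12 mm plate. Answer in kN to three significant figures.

Per bolt r_n = 1.2 l_c t F_u ≤ 2.4 d t F_u; upper limit = 2.4 × 27 × 12 × 430 / 1000 = 334.4 kN.
Edge bolt: l_c = 45 − 30/2 = 30 mm → 1.2 × 30 × 12 × 430 / 1000 = 185.8 → r_n = 185.8 kN.
Interior bolts: l_c = 100 − 30 = 70 mm → 1.2 × 70 × 12 × 430 / 1000 = 433.4 → r_n = 334.4 kN.
R_n = 1 × 185.8 + 1 × 334.4 = 520.1 kN.
Allowable strength R_n/Ω = 520.1 / 2 = 260 kN.

260 kN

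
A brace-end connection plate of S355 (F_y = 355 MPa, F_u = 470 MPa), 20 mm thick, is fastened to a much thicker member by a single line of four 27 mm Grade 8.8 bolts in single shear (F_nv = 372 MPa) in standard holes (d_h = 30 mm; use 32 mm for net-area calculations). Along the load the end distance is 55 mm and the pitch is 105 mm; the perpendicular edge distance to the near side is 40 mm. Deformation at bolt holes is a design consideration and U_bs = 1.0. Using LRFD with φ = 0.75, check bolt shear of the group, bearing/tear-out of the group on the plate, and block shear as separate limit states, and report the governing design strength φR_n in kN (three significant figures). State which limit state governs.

639 kN (bolt shear governs)

Bolt shear: A_b = π·27²/4 = 572.6 mm²; R_n = 372 × 572.6 × 4 × 1 / 1000 = 852 kN → 0.75 × 852 = 639 kN.
Bearing: edge l_c = 40, r_n = 451.2 kN; interior l_c = 75, r_n = 609.1 kN; R_n = 451.2 + 3·609.1 = 2279 kN → 1710 kN.
Block shear: A_gv = 7400, A_nv = 5160, A_nt = 480 mm²; R_n = min(0.6F_uA_nv, 0.6F_yA_gv) + U_bs·F_u·A_nt = 1681 kN → 1260 kN.
Bolt shear governs: 639 kN.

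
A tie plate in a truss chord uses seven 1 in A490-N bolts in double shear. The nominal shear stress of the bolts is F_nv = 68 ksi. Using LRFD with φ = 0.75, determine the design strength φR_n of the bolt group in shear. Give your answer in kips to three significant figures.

A_b = π × 1² / 4 = 0.7854 in².
R_n = F_nv · A_b · n · n_s = 68 × 0.7854 × 7 × 2 = 747.7 kips.
Design strength φR_n = 0.75 × 747.7 = 561 kips.

561 kips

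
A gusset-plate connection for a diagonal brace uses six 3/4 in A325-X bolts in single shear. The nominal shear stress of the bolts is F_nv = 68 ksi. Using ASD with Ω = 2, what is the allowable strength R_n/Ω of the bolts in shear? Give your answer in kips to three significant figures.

90.1 kips

A_b = π × 0.75² / 4 = 0.4418 in².
R_n = F_nv · A_b · n · n_s = 68 × 0.4418 × 6 × 1 = 180.2 kips.
Allowable strength R_n/Ω = 180.2 / 2 = 90.1 kips.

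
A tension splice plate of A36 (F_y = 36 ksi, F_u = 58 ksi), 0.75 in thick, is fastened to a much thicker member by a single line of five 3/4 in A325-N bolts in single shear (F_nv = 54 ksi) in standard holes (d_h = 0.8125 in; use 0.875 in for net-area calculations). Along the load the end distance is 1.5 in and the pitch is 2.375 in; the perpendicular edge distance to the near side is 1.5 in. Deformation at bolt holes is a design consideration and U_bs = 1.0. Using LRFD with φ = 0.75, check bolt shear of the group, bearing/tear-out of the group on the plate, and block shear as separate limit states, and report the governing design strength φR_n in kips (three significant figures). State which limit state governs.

89.5 kips (bolt shear governs)

Bolt shear: A_b = π·0.75²/4 = 0.4418 in²; R_n = 54 × 0.4418 × 5 × 1 = 119.3 kips → 0.75 × 119.3 = 89.5 kips.
Bearing: edge l_c = 1.094, r_n = 57.09 kips; interior l_c = 1.562, r_n = 78.3 kips; R_n = 57.09 + 4·78.3 = 370.3 kips → 278 kips.
Block shear: A_gv = 8.25, A_nv = 5.297, A_nt = 0.7969 in²; R_n = min(0.6F_uA_nv, 0.6F_yA_gv) + U_bs·F_u·A_nt = 224.4 kips → 168 kips.
Bolt shear governs: 89.5 kips.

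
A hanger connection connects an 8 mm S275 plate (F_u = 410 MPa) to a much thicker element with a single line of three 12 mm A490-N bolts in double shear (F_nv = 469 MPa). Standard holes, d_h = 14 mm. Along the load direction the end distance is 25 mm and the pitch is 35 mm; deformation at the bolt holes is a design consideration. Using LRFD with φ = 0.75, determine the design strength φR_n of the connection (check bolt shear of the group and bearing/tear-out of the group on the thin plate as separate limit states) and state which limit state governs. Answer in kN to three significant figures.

177 kN (bearing governs)

Bolt shear: A_b = π·12²/4 = 113.1 mm²; R_n = 469 × 113.1 × 3 × 2 / 1000 = 318.3 kN → 0.75 × 318.3 = 239 kN.
Bearing (1.2 l_c t F_u ≤ 2.4 d t F_u): upper limit = 2.4·12·8·410 / 1000 = 94.46 kN.
  Edge l_c = 25 − 14/2 = 18 → r_n = 70.85 kN; interior l_c = 35 − 14 = 21 → r_n = 82.66 kN.
  R_n,bearing = 1·70.85 + 2·82.66 = 236.2 kN → 0.75 × 236.2 = 177 kN.
Bearing governs: 177 kN.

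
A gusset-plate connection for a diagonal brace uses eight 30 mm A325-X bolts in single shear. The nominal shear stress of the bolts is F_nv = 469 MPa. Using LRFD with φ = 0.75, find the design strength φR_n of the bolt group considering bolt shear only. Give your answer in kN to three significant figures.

A_b = π × 30² / 4 = 706.9 mm².
R_n = F_nv · A_b · n · n_s = 469 × 706.9 × 8 × 1 / 1000 = 2652 kN.
Design strength φR_n = 0.75 × 2652 = 1990 kN.

1990 kN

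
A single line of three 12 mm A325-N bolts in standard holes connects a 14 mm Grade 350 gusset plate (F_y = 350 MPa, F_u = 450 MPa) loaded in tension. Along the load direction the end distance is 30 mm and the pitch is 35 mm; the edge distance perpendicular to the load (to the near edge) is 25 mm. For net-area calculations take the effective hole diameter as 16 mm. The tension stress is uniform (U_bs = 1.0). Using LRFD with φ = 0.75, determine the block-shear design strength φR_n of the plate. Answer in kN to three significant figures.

Shear plane L_v = 30 + 2·35 = 100 mm; A_gv = 100 × 14 = 1400 mm².
A_nv = (100 − 2.5·16) × 14 = 840 mm².
A_nt = (25 − 0.5·16) × 14 = 238 mm².
0.6 F_u A_nv = 226.8 kN; 0.6 F_y A_gv = 294 kN → shear rupture governs the shear term.
R_n = 226.8 + 1.0 × 450 × 238 / 1000 = 333.9 kN.
Design strength φR_n = 0.75 × 333.9 = 250 kN.

250 kN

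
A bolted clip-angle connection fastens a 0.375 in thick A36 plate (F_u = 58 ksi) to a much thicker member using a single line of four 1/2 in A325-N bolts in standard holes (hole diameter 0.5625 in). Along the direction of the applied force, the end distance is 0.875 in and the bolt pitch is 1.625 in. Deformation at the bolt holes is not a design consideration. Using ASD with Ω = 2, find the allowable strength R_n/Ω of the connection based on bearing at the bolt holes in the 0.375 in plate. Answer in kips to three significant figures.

Per bolt r_n = 1.5 l_c t F_u ≤ 3.0 d t F_u; upper limit = 3.0 × 0.5 × 0.375 × 58 = 32.62 kips.
Edge bolt: l_c = 0.875 − 0.5625/2 = 0.5938 in → 1.5 × 0.5938 × 0.375 × 58 = 19.37 → r_n = 19.37 kips.
Interior bolts: l_c = 1.625 − 0.5625 = 1.062 in → 1.5 × 1.062 × 0.375 × 58 = 34.66 → r_n = 32.62 kips.
R_n = 1 × 19.37 + 3 × 32.62 = 117.2 kips.
Allowable strength R_n/Ω = 117.2 / 2 = 58.6 kips.

58.6 kips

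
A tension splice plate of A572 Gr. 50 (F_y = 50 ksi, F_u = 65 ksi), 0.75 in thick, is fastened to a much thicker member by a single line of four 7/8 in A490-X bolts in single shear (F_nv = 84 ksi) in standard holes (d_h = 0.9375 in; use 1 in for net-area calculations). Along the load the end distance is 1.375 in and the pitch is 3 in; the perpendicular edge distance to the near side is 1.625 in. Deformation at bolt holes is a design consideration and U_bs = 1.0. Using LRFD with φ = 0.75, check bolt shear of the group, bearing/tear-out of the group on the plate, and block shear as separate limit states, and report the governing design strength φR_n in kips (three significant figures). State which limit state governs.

152 kips (bolt shear governs)

Bolt shear: A_b = π·0.875²/4 = 0.6013 in²; R_n = 84 × 0.6013 × 4 × 1 = 202 kips → 0.75 × 202 = 152 kips.
Bearing: edge l_c = 0.9062, r_n = 53.02 kips; interior l_c = 2.062, r_n = 102.4 kips; R_n = 53.02 + 3·102.4 = 360.1 kips → 270 kips.
Block shear: A_gv = 7.781, A_nv = 5.156, A_nt = 0.8438 in²; R_n = min(0.6F_uA_nv, 0.6F_yA_gv) + U_bs·F_u·A_nt = 255.9 kips → 192 kips.
Bolt shear governs: 152 kips.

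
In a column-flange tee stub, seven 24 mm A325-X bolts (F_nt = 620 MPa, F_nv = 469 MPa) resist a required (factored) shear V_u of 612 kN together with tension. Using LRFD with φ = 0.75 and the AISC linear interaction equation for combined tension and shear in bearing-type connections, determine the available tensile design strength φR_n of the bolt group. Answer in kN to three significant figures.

1110 kN

A_b = π·24²/4 = 452.4 mm²; f_rv = 612 × 1000 / (7 × 452.4) = 193.3 MPa.
F'_nt = 1.3 F_nt − (F_nt / φF_nv) f_rv = 1.3·620 − (620/(0.75·469))·193.3 = 465.4 MPa, capped at F_nt → F'_nt = 465.4 MPa.
R_n = F'_nt · A_b · n = 465.4 × 452.4 × 7 / 1000 = 1474 kN.
Design strength φR_n = 0.75 × 1474 = 1110 kN.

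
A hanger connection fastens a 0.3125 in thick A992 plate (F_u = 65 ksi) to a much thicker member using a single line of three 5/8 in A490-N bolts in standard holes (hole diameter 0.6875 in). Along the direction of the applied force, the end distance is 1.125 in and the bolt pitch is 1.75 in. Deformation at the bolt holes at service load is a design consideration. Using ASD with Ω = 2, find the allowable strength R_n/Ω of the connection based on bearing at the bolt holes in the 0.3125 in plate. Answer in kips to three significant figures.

Per bolt r_n = 1.2 l_c t F_u ≤ 2.4 d t F_u; upper limit = 2.4 × 0.625 × 0.3125 × 65 = 30.47 kips.
Edge bolt: l_c = 1.125 − 0.6875/2 = 0.7812 in → 1.2 × 0.7812 × 0.3125 × 65 = 19.04 → r_n = 19.04 kips.
Interior bolts: l_c = 1.75 − 0.6875 = 1.062 in → 1.2 × 1.062 × 0.3125 × 65 = 25.9 → r_n = 25.9 kips.
R_n = 1 × 19.04 + 2 × 25.9 = 70.84 kips.
Allowable strength R_n/Ω = 70.84 / 2 = 35.4 kips.

35.4 kips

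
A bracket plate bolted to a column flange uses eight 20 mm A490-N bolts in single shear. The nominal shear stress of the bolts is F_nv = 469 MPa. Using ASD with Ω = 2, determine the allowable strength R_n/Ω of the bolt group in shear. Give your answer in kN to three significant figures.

589 kN

A_b = π × 20² / 4 = 314.2 mm².
R_n = F_nv · A_b · n · n_s = 469 × 314.2 × 8 × 1 / 1000 = 1179 kN.
Allowable strength R_n/Ω = 1179 / 2 = 589 kN.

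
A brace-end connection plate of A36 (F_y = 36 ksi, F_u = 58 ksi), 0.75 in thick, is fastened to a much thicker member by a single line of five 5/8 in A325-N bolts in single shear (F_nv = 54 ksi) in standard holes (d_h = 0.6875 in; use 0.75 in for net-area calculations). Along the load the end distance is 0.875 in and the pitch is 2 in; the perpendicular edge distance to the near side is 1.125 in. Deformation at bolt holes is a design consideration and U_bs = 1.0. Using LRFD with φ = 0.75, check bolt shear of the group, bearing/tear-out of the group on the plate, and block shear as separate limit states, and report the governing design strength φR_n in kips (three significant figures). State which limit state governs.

Bolt shear: A_b = π·0.625²/4 = 0.3068 in²; R_n = 54 × 0.3068 × 5 × 1 = 82.83 kips → 0.75 × 82.83 = 62.1 kips.
Bearing: edge l_c = 0.5312, r_n = 27.73 kips; interior l_c = 1.312, r_n = 65.25 kips; R_n = 27.73 + 4·65.25 = 288.7 kips → 217 kips.
Block shear: A_gv = 6.656, A_nv = 4.125, A_nt = 0.5625 in²; R_n = min(0.6F_uA_nv, 0.6F_yA_gv) + U_bs·F_u·A_nt = 176.2 kips → 132 kips.
Bolt shear governs: 62.1 kips.

62.1 kips (bolt shear governs)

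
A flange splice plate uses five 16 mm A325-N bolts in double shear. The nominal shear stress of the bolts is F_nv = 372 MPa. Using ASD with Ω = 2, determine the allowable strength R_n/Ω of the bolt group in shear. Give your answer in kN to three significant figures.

374 kN

A_b = π × 16² / 4 = 201.1 mm².
R_n = F_nv · A_b · n · n_s = 372 × 201.1 × 5 × 2 / 1000 = 748 kN.
Allowable strength R_n/Ω = 748 / 2 = 374 kN.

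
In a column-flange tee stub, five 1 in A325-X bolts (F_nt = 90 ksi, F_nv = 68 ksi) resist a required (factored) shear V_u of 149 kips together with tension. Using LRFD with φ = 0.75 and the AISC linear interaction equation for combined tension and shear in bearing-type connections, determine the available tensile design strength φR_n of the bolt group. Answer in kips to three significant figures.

A_b = π·1²/4 = 0.7854 in²; f_rv = 149 / (5 × 0.7854) = 37.94 ksi.
F'_nt = 1.3 F_nt − (F_nt / φF_nv) f_rv = 1.3·90 − (90/(0.75·68))·37.94 = 50.04 ksi, capped at F_nt → F'_nt = 50.04 ksi.
R_n = F'_nt · A_b · n = 50.04 × 0.7854 × 5 = 196.5 kips.
Design strength φR_n = 0.75 × 196.5 = 147 kips.

147 kips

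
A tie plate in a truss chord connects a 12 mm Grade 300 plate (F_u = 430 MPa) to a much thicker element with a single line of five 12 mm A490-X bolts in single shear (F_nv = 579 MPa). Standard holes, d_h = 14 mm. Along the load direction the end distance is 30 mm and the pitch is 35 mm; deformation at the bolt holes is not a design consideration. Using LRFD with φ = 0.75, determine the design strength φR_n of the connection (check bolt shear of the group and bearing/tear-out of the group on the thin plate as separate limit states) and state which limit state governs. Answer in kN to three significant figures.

Bolt shear: A_b = π·12²/4 = 113.1 mm²; R_n = 579 × 113.1 × 5 × 1 / 1000 = 327.4 kN → 0.75 × 327.4 = 246 kN.
Bearing (1.5 l_c t F_u ≤ 3.0 d t F_u): upper limit = 3.0·12·12·430 / 1000 = 185.8 kN.
  Edge l_c = 30 − 14/2 = 23 → r_n = 178 kN; interior l_c = 35 − 14 = 21 → r_n = 162.5 kN.
  R_n,bearing = 1·178 + 4·162.5 = 828.2 kN → 0.75 × 828.2 = 621 kN.
Bolt shear governs: 246 kN.

246 kN (bolt shear governs)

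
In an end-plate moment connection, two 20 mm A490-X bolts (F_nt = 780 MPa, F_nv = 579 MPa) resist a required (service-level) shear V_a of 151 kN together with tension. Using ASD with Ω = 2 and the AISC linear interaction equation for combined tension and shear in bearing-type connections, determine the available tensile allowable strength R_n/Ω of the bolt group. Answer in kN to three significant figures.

115 kN

A_b = π·20²/4 = 314.2 mm²; f_rv = 151 × 1000 / (2 × 314.2) = 240.3 MPa.
F'_nt = 1.3 F_nt − (Ω F_nt / F_nv) f_rv = 1.3·780 − (2·780/579)·240.3 = 366.5 MPa, capped at F_nt → F'_nt = 366.5 MPa.
R_n = F'_nt · A_b · n = 366.5 × 314.2 × 2 / 1000 = 230.3 kN.
Allowable strength R_n/Ω = 230.3 / 2 = 115 kN.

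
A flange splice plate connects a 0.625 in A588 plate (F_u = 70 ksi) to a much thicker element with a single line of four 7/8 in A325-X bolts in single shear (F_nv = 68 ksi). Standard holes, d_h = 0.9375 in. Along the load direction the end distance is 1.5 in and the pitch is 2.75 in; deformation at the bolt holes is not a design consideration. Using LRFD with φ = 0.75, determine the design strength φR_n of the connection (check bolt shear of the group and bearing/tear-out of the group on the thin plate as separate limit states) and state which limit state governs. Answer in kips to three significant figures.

123 kips (bolt shear governs)

Bolt shear: A_b = π·0.875²/4 = 0.6013 in²; R_n = 68 × 0.6013 × 4 × 1 = 163.6 kips → 0.75 × 163.6 = 123 kips.
Bearing (1.5 l_c t F_u ≤ 3.0 d t F_u): upper limit = 3.0·0.875·0.625·70 = 114.8 kips.
  Edge l_c = 1.5 − 0.9375/2 = 1.031 → r_n = 67.68 kips; interior l_c = 2.75 − 0.9375 = 1.812 → r_n = 114.8 kips.
  R_n,bearing = 1·67.68 + 3·114.8 = 412.2 kips → 0.75 × 412.2 = 309 kips.
Bolt shear governs: 123 kips.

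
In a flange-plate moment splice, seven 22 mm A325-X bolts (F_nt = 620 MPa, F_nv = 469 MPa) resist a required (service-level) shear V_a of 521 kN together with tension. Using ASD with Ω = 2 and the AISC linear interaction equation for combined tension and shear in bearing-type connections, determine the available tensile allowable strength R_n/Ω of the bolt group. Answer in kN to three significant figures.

A_b = π·22²/4 = 380.1 mm²; f_rv = 521 × 1000 / (7 × 380.1) = 195.8 MPa.
F'_nt = 1.3 F_nt − (Ω F_nt / F_nv) f_rv = 1.3·620 − (2·620/469)·195.8 = 288.3 MPa, capped at F_nt → F'_nt = 288.3 MPa.
R_n = F'_nt · A_b · n = 288.3 × 380.1 × 7 / 1000 = 767.2 kN.
Allowable strength R_n/Ω = 767.2 / 2 = 384 kN.

384 kN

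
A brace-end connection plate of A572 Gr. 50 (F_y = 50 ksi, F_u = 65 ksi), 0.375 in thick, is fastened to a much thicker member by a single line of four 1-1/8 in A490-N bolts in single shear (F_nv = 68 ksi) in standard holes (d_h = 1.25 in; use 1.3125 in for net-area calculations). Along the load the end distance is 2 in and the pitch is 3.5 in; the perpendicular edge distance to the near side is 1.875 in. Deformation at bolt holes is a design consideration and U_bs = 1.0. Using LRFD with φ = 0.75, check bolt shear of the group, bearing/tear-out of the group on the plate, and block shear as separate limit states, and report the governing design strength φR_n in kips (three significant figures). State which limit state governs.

Bolt shear: A_b = π·1.125²/4 = 0.994 in²; R_n = 68 × 0.994 × 4 × 1 = 270.4 kips → 0.75 × 270.4 = 203 kips.
Bearing: edge l_c = 1.375, r_n = 40.22 kips; interior l_c = 2.25, r_n = 65.81 kips; R_n = 40.22 + 3·65.81 = 237.7 kips → 178 kips.
Block shear: A_gv = 4.688, A_nv = 2.965, A_nt = 0.457 in²; R_n = min(0.6F_uA_nv, 0.6F_yA_gv) + U_bs·F_u·A_nt = 145.3 kips → 109 kips.
Block shear governs: 109 kips.

109 kips (block shear governs)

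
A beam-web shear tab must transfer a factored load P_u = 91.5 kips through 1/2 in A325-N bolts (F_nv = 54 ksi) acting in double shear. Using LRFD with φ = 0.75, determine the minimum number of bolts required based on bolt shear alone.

A_b = π·0.5²/4 = 0.1963 in².
Per-bolt design strength φR_n = 0.75 × 54 × 0.1963 × 2 = 15.9 kips.
n ≥ 91.5 / 15.9 = 5.753 → use 6 bolts.

6 bolts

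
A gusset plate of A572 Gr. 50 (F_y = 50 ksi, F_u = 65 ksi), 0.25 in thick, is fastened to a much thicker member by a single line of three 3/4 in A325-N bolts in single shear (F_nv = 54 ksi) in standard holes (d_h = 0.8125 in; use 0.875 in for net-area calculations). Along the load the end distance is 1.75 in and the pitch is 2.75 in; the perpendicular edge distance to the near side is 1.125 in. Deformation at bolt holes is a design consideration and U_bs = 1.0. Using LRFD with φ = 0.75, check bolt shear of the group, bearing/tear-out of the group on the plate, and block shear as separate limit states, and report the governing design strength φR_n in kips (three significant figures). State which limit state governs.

45.4 kips (block shear governs)

Bolt shear: A_b = π·0.75²/4 = 0.4418 in²; R_n = 54 × 0.4418 × 3 × 1 = 71.57 kips → 0.75 × 71.57 = 53.7 kips.
Bearing: edge l_c = 1.344, r_n = 26.2 kips; interior l_c = 1.938, r_n = 29.25 kips; R_n = 26.2 + 2·29.25 = 84.7 kips → 63.5 kips.
Block shear: A_gv = 1.812, A_nv = 1.266, A_nt = 0.1719 in²; R_n = min(0.6F_uA_nv, 0.6F_yA_gv) + U_bs·F_u·A_nt = 60.53 kips → 45.4 kips.
Block shear governs: 45.4 kips.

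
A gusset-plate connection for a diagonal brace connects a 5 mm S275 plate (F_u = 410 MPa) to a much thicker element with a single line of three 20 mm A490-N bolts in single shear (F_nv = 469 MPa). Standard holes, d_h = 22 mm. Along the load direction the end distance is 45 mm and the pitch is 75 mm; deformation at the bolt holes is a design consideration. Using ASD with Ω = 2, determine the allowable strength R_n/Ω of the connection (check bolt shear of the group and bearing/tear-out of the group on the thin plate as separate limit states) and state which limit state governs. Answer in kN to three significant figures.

140 kN (bearing governs)

Bolt shear: A_b = π·20²/4 = 314.2 mm²; R_n = 469 × 314.2 × 3 × 1 / 1000 = 442 kN → 442 / 2 = 221 kN.
Bearing (1.2 l_c t F_u ≤ 2.4 d t F_u): upper limit = 2.4·20·5·410 / 1000 = 98.4 kN.
  Edge l_c = 45 − 22/2 = 34 → r_n = 83.64 kN; interior l_c = 75 − 22 = 53 → r_n = 98.4 kN.
  R_n,bearing = 1·83.64 + 2·98.4 = 280.4 kN → 280.4 / 2 = 140 kN.
Bearing governs: 140 kN.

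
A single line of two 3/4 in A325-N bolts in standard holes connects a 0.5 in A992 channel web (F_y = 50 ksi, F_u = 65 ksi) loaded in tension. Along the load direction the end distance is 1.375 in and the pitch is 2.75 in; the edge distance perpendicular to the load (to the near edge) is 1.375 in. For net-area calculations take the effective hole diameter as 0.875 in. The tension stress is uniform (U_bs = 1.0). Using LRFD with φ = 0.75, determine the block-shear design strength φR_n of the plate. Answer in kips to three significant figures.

64 kips

Shear plane L_v = 1.375 + 1·2.75 = 4.125 in; A_gv = 4.125 × 0.5 = 2.062 in².
A_nv = (4.125 − 1.5·0.875) × 0.5 = 1.406 in².
A_nt = (1.375 − 0.5·0.875) × 0.5 = 0.4688 in².
0.6 F_u A_nv = 54.84 kips; 0.6 F_y A_gv = 61.88 kips → shear rupture governs the shear term.
R_n = 54.84 + 1.0 × 65 × 0.4688 = 85.31 kips.
Design strength φR_n = 0.75 × 85.31 = 64 kips.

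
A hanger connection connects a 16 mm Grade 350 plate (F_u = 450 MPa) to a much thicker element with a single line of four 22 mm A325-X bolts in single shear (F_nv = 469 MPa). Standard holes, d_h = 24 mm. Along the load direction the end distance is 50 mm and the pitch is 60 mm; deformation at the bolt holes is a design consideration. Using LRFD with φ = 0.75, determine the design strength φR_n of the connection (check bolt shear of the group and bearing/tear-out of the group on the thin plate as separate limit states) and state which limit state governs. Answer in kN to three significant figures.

535 kN (bolt shear governs)

Bolt shear: A_b = π·22²/4 = 380.1 mm²; R_n = 469 × 380.1 × 4 × 1 / 1000 = 713.1 kN → 0.75 × 713.1 = 535 kN.
Bearing (1.2 l_c t F_u ≤ 2.4 d t F_u): upper limit = 2.4·22·16·450 / 1000 = 380.2 kN.
  Edge l_c = 50 − 24/2 = 38 → r_n = 328.3 kN; interior l_c = 60 − 24 = 36 → r_n = 311 kN.
  R_n,bearing = 1·328.3 + 3·311 = 1261 kN → 0.75 × 1261 = 946 kN.
Bolt shear governs: 535 kN.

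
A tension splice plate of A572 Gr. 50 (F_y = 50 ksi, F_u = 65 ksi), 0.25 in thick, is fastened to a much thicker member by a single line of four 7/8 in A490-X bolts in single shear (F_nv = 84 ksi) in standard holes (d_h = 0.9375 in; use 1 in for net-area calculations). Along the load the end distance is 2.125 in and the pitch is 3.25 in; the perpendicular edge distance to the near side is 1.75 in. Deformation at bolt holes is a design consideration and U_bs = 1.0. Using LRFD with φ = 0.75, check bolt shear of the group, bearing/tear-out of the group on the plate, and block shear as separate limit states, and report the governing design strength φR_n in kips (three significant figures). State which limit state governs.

Bolt shear: A_b = π·0.875²/4 = 0.6013 in²; R_n = 84 × 0.6013 × 4 × 1 = 202 kips → 0.75 × 202 = 152 kips.
Bearing: edge l_c = 1.656, r_n = 32.3 kips; interior l_c = 2.312, r_n = 34.12 kips; R_n = 32.3 + 3·34.12 = 134.7 kips → 101 kips.
Block shear: A_gv = 2.969, A_nv = 2.094, A_nt = 0.3125 in²; R_n = min(0.6F_uA_nv, 0.6F_yA_gv) + U_bs·F_u·A_nt = 102 kips → 76.5 kips.
Block shear governs: 76.5 kips.

76.5 kips (block shear governs)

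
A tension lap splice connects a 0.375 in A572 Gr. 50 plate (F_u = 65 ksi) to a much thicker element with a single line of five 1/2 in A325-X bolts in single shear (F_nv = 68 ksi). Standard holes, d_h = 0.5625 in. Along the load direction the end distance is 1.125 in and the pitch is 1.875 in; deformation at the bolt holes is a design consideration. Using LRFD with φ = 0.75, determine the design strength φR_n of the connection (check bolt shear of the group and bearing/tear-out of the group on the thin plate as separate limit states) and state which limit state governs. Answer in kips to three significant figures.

50.1 kips (bolt shear governs)

Bolt shear: A_b = π·0.5²/4 = 0.1963 in²; R_n = 68 × 0.1963 × 5 × 1 = 66.76 kips → 0.75 × 66.76 = 50.1 kips.
Bearing (1.2 l_c t F_u ≤ 2.4 d t F_u): upper limit = 2.4·0.5·0.375·65 = 29.25 kips.
  Edge l_c = 1.125 − 0.5625/2 = 0.8438 → r_n = 24.68 kips; interior l_c = 1.875 − 0.5625 = 1.312 → r_n = 29.25 kips.
  R_n,bearing = 1·24.68 + 4·29.25 = 141.7 kips → 0.75 × 141.7 = 106 kips.
Bolt shear governs: 50.1 kips.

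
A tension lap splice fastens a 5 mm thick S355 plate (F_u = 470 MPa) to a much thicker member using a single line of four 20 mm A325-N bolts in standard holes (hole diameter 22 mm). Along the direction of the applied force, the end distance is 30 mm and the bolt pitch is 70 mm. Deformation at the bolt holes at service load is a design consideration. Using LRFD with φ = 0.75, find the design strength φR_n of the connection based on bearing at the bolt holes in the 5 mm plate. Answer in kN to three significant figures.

294 kN

Per bolt r_n = 1.2 l_c t F_u ≤ 2.4 d t F_u; upper limit = 2.4 × 20 × 5 × 470 / 1000 = 112.8 kN.
Edge bolt: l_c = 30 − 22/2 = 19 mm → 1.2 × 19 × 5 × 470 / 1000 = 53.58 → r_n = 53.58 kN.
Interior bolts: l_c = 70 − 22 = 48 mm → 1.2 × 48 × 5 × 470 / 1000 = 135.4 → r_n = 112.8 kN.
R_n = 1 × 53.58 + 3 × 112.8 = 392 kN.
Design strength φR_n = 0.75 × 392 = 294 kN.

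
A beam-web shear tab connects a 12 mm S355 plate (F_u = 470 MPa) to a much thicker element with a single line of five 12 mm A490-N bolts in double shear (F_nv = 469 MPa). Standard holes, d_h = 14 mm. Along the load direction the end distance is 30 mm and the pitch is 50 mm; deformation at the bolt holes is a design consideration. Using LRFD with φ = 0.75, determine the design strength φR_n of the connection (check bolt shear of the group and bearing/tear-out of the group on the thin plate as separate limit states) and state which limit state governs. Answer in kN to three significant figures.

398 kN (bolt shear governs)

Bolt shear: A_b = π·12²/4 = 113.1 mm²; R_n = 469 × 113.1 × 5 × 2 / 1000 = 530.4 kN → 0.75 × 530.4 = 398 kN.
Bearing (1.2 l_c t F_u ≤ 2.4 d t F_u): upper limit = 2.4·12·12·470 / 1000 = 162.4 kN.
  Edge l_c = 30 − 14/2 = 23 → r_n = 155.7 kN; interior l_c = 50 − 14 = 36 → r_n = 162.4 kN.
  R_n,bearing = 1·155.7 + 4·162.4 = 805.4 kN → 0.75 × 805.4 = 604 kN.
Bolt shear governs: 398 kN.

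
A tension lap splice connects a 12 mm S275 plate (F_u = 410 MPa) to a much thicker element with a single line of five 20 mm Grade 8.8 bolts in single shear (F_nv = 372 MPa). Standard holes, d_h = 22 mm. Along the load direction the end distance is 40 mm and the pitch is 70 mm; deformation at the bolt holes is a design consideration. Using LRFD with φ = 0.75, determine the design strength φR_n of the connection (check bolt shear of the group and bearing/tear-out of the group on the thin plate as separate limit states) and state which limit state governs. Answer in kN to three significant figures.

Bolt shear: A_b = π·20²/4 = 314.2 mm²; R_n = 372 × 314.2 × 5 × 1 / 1000 = 584.3 kN → 0.75 × 584.3 = 438 kN.
Bearing (1.2 l_c t F_u ≤ 2.4 d t F_u): upper limit = 2.4·20·12·410 / 1000 = 236.2 kN.
  Edge l_c = 40 − 22/2 = 29 → r_n = 171.2 kN; interior l_c = 70 − 22 = 48 → r_n = 236.2 kN.
  R_n,bearing = 1·171.2 + 4·236.2 = 1116 kN → 0.75 × 1116 = 837 kN.
Bolt shear governs: 438 kN.

438 kN (bolt shear governs)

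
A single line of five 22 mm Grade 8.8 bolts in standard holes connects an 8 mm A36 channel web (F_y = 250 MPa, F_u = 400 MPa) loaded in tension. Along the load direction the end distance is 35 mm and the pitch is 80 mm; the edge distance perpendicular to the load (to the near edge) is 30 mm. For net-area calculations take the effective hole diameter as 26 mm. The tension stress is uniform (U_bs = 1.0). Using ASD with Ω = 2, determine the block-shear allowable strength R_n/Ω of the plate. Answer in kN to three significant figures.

Shear plane L_v = 35 + 4·80 = 355 mm; A_gv = 355 × 8 = 2840 mm².
A_nv = (355 − 4.5·26) × 8 = 1904 mm².
A_nt = (30 − 0.5·26) × 8 = 136 mm².
0.6 F_u A_nv = 457 kN; 0.6 F_y A_gv = 426 kN → shear yielding governs the shear term.
R_n = 426 + 1.0 × 400 × 136 / 1000 = 480.4 kN.
Allowable strength R_n/Ω = 480.4 / 2 = 240 kN.

240 kN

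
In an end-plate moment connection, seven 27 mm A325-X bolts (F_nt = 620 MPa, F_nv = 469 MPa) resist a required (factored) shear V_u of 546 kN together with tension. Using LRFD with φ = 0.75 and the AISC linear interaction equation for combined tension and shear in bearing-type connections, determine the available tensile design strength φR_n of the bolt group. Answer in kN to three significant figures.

A_b = π·27²/4 = 572.6 mm²; f_rv = 546 × 1000 / (7 × 572.6) = 136.2 MPa.
F'_nt = 1.3 F_nt − (F_nt / φF_nv) f_rv = 1.3·620 − (620/(0.75·469))·136.2 = 565.9 MPa, capped at F_nt → F'_nt = 565.9 MPa.
R_n = F'_nt · A_b · n = 565.9 × 572.6 × 7 / 1000 = 2268 kN.
Design strength φR_n = 0.75 × 2268 = 1700 kN.

1700 kN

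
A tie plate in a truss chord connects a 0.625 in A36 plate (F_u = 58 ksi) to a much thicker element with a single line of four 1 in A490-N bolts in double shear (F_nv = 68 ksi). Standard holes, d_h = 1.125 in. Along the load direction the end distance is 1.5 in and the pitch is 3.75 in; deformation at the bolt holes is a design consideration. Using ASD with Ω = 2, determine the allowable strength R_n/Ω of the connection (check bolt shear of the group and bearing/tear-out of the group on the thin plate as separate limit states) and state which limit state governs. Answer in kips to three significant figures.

Bolt shear: A_b = π·1²/4 = 0.7854 in²; R_n = 68 × 0.7854 × 4 × 2 = 427.3 kips → 427.3 / 2 = 214 kips.
Bearing (1.2 l_c t F_u ≤ 2.4 d t F_u): upper limit = 2.4·1·0.625·58 = 87 kips.
  Edge l_c = 1.5 − 1.125/2 = 0.9375 → r_n = 40.78 kips; interior l_c = 3.75 − 1.125 = 2.625 → r_n = 87 kips.
  R_n,bearing = 1·40.78 + 3·87 = 301.8 kips → 301.8 / 2 = 151 kips.
Bearing governs: 151 kips.

151 kips (bearing governs)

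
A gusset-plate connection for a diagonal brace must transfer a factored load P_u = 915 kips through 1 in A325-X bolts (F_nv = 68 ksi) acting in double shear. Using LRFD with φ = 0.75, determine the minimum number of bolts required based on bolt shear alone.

A_b = π·1²/4 = 0.7854 in².
Per-bolt design strength φR_n = 0.75 × 68 × 0.7854 × 2 = 80.11 kips.
n ≥ 915 / 80.11 = 11.42 → use 12 bolts.

12 bolts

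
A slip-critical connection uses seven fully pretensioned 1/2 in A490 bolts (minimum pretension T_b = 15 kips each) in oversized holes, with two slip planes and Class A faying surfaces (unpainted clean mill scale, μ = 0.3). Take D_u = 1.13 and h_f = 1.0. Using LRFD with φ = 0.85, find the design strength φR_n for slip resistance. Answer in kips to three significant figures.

R_n = μ · D_u · h_f · T_b · n_s · n_b = 0.3 × 1.13 × 1.0 × 15 × 2 × 7 = 71.19 kips.
Design strength φR_n = 0.85 × 71.19 = 60.5 kips.

60.5 kips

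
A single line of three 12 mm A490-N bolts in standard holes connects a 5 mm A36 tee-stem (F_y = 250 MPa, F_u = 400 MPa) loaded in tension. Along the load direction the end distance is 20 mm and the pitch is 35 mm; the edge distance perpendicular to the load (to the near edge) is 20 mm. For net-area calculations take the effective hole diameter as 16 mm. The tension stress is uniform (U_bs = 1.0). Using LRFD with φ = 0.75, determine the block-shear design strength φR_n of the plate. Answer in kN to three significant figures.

Shear plane L_v = 20 + 2·35 = 90 mm; A_gv = 90 × 5 = 450 mm².
A_nv = (90 − 2.5·16) × 5 = 250 mm².
A_nt = (20 − 0.5·16) × 5 = 60 mm².
0.6 F_u A_nv = 60 kN; 0.6 F_y A_gv = 67.5 kN → shear rupture governs the shear term.
R_n = 60 + 1.0 × 400 × 60 / 1000 = 84 kN.
Design strength φR_n = 0.75 × 84 = 63 kN.

63 kN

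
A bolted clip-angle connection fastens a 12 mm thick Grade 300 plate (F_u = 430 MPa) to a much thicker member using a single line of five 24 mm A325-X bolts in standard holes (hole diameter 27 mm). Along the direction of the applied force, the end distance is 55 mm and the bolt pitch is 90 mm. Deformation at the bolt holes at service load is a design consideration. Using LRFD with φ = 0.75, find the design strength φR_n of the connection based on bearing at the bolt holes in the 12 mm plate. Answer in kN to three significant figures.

1080 kN

Per bolt r_n = 1.2 l_c t F_u ≤ 2.4 d t F_u; upper limit = 2.4 × 24 × 12 × 430 / 1000 = 297.2 kN.
Edge bolt: l_c = 55 − 27/2 = 41.5 mm → 1.2 × 41.5 × 12 × 430 / 1000 = 257 → r_n = 257 kN.
Interior bolts: l_c = 90 − 27 = 63 mm → 1.2 × 63 × 12 × 430 / 1000 = 390.1 → r_n = 297.2 kN.
R_n = 1 × 257 + 4 × 297.2 = 1446 kN.
Design strength φR_n = 0.75 × 1446 = 1080 kN.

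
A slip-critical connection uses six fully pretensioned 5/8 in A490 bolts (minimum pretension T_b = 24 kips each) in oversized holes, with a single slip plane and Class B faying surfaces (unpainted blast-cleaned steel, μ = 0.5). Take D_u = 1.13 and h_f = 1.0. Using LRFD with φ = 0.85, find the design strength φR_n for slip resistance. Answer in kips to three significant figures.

69.2 kips

R_n = μ · D_u · h_f · T_b · n_s · n_b = 0.5 × 1.13 × 1.0 × 24 × 1 × 6 = 81.36 kips.
Design strength φR_n = 0.85 × 81.36 = 69.2 kips.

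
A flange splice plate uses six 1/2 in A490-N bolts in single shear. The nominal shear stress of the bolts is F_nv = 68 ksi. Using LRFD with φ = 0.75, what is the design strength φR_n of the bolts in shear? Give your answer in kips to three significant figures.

A_b = π × 0.5² / 4 = 0.1963 in².
R_n = F_nv · A_b · n · n_s = 68 × 0.1963 × 6 × 1 = 80.11 kips.
Design strength φR_n = 0.75 × 80.11 = 60.1 kips.

60.1 kips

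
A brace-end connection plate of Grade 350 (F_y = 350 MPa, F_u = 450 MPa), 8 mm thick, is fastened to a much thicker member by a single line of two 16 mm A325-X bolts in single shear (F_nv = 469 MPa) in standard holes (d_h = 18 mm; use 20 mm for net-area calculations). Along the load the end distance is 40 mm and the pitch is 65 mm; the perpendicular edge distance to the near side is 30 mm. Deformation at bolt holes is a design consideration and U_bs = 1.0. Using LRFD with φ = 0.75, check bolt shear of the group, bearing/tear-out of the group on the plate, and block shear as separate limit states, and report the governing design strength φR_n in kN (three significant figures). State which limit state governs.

Bolt shear: A_b = π·16²/4 = 201.1 mm²; R_n = 469 × 201.1 × 2 × 1 / 1000 = 188.6 kN → 0.75 × 188.6 = 141 kN.
Bearing: edge l_c = 31, r_n = 133.9 kN; interior l_c = 47, r_n = 138.2 kN; R_n = 133.9 + 1·138.2 = 272.2 kN → 204 kN.
Block shear: A_gv = 840, A_nv = 600, A_nt = 160 mm²; R_n = min(0.6F_uA_nv, 0.6F_yA_gv) + U_bs·F_u·A_nt = 234 kN → 176 kN.
Bolt shear governs: 141 kN.

141 kN (bolt shear governs)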